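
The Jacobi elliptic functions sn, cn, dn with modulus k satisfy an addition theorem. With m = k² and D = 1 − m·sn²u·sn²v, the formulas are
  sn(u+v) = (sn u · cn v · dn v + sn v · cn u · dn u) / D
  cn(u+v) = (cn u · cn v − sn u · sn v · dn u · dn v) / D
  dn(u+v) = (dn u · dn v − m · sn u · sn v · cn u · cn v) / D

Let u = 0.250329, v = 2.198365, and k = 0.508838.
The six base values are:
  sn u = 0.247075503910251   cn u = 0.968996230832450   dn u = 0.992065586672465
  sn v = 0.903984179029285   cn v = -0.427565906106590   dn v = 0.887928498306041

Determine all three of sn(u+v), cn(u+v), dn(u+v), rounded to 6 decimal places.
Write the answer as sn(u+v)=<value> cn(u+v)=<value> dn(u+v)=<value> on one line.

sn(u+v)=0.785349 cn(u+v)=-0.619053 dn(u+v)=0.916683

m = k² = 0.258916110244
D = 1 − m·sn²u·sn²v = 0.9870836408321244
sn(u+v) = (sn u·cn v·dn v + sn v·cn u·dn u)/D = 0.775205345955723/0.9870836408321244 = 0.7853491982728179
cn(u+v) = (cn u·cn v − sn u·sn v·dn u·dn v)/D = -0.6110571050238023/0.9870836408321244 = -0.6190530161240168
dn(u+v) = (dn u·dn v − m·sn u·sn v·cn u·cn v)/D = 0.9048426409782109/0.9870836408321244 = 0.9166828458583477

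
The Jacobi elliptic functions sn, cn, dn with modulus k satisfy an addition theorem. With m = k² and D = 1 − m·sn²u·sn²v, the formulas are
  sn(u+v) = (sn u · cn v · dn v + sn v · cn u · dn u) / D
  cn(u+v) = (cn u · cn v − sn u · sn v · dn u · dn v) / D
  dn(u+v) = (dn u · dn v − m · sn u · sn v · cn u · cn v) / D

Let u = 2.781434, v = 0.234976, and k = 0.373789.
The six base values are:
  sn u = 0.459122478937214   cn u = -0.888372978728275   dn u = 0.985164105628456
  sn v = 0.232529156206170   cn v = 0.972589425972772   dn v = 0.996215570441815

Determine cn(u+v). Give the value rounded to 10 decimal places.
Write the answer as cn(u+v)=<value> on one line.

cn(u+v)=-0.9703448509

m = k² = 0.139718216521
D = 1 − m·sn²u·sn²v = 0.9984075530334733
cn(u+v) = (cn u·cn v − sn u·sn v·dn u·dn v)/D = -0.968799628185864/0.9984075530334733 = -0.9703448509001647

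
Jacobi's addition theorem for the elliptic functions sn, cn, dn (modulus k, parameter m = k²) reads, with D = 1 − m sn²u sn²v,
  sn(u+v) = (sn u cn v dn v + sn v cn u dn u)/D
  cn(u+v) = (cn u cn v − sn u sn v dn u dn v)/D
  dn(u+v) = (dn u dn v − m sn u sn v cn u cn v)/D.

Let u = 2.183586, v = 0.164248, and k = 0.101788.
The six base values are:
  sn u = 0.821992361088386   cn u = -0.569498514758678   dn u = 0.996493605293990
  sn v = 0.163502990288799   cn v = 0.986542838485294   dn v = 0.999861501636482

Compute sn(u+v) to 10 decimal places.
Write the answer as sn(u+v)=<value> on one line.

sn(u+v)=0.7181645528

m = k² = 0.010360796944
D = 1 − m·sn²u·sn²v = 0.999812854182693
sn(u+v) = (sn u·cn v·dn v + sn v·cn u·dn u)/D = 0.7180301513482291/0.999812854182693 = 0.7181645528404313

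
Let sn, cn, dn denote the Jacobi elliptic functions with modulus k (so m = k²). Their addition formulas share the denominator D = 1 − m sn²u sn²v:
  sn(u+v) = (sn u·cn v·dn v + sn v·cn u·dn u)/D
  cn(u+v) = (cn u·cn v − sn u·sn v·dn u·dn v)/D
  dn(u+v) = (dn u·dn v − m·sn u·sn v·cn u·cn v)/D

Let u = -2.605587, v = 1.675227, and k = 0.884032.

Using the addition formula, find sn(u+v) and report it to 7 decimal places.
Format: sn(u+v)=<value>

sn(u+v)=-0.7468587

sn u = -0.9829112245669359, cn u = -0.1840802124627374, dn u = 0.4949438217069101
sn v = 0.9656211193058012, cn v = 0.2599535611423926, dn v = 0.5208635164239668
m = k² = 0.781512577024
D = 1 − m·sn²u·sn²v = 0.2959912251021029
sn(u+v) = (sn u·cn v·dn v + sn v·cn u·dn u)/D = -0.2210636261063699/0.2959912251021029 = -0.7468587152545263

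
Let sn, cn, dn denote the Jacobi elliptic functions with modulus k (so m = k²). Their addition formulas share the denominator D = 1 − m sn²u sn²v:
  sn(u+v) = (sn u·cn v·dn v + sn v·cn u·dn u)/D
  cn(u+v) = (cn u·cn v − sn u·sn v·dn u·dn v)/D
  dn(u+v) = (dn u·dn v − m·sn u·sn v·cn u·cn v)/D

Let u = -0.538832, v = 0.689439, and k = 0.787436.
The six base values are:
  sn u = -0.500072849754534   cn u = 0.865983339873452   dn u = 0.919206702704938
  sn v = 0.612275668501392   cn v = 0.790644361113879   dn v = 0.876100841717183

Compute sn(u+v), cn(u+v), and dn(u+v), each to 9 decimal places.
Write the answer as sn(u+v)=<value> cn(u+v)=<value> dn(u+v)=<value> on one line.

m = k² = 0.620055454096
D = 1 − m·sn²u·sn²v = 0.9418712362509211
sn(u+v) = (sn u·cn v·dn v + sn v·cn u·dn u)/D = 0.1409897065459695/0.9418712362509211 = 0.1496910629813616
cn(u+v) = (cn u·cn v − sn u·sn v·dn u·dn v)/D = 0.9312590017416851/0.9418712362509211 = 0.9887328181382016
dn(u+v) = (dn u·dn v − m·sn u·sn v·cn u·cn v)/D = 0.9353052458939435/0.9418712362509211 = 0.9930287813192881

sn(u+v)=0.149691063 cn(u+v)=0.988732818 dn(u+v)=0.993028781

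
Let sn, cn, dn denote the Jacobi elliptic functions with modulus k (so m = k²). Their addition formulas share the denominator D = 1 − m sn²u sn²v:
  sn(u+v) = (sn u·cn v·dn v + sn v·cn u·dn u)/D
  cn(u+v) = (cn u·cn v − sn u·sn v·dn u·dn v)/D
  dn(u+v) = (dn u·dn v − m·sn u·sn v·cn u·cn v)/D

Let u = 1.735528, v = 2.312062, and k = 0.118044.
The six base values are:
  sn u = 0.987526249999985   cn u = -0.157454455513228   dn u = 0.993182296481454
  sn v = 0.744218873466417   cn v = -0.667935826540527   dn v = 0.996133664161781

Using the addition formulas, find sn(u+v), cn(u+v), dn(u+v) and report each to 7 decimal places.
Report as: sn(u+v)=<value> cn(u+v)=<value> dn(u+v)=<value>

m = k² = 0.013934385936
D = 1 − m·sn²u·sn²v = 0.9924736139392018
sn(u+v) = (sn u·cn v·dn v + sn v·cn u·dn u)/D = -0.7734355858823003/0.9924736139392018 = -0.7793009053535205
cn(u+v) = (cn u·cn v − sn u·sn v·dn u·dn v)/D = -0.6219334923096219/0.9924736139392018 = -0.6266499013924627
dn(u+v) = (dn u·dn v − m·sn u·sn v·cn u·cn v)/D = 0.9882652925163644/0.9924736139392018 = 0.9957597649310451

sn(u+v)=-0.7793009 cn(u+v)=-0.6266499 dn(u+v)=0.9957598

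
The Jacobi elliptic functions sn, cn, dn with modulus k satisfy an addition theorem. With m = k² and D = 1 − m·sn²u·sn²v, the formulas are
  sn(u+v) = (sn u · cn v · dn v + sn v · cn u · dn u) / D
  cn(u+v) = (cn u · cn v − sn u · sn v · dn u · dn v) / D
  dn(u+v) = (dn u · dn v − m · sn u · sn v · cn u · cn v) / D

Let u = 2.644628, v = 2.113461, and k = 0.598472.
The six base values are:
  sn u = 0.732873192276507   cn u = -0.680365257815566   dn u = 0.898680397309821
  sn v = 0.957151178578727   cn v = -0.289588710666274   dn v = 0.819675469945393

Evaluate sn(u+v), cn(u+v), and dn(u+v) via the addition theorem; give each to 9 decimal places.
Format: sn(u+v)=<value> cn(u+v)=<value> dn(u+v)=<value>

sn(u+v)=-0.921620075 cn(u+v)=-0.388093335 dn(u+v)=0.834132702

m = k² = 0.358168734784
D = 1 − m·sn²u·sn²v = 0.823759213770049
sn(u+v) = (sn u·cn v·dn v + sn v·cn u·dn u)/D = -0.7591930286226758/0.823759213770049 = -0.9216200752986093
cn(u+v) = (cn u·cn v − sn u·sn v·dn u·dn v)/D = -0.3196954606524438/0.823759213770049 = -0.3880933351741378
dn(u+v) = (dn u·dn v − m·sn u·sn v·cn u·cn v)/D = 0.6871244984233248/0.823759213770049 = 0.8341327015677356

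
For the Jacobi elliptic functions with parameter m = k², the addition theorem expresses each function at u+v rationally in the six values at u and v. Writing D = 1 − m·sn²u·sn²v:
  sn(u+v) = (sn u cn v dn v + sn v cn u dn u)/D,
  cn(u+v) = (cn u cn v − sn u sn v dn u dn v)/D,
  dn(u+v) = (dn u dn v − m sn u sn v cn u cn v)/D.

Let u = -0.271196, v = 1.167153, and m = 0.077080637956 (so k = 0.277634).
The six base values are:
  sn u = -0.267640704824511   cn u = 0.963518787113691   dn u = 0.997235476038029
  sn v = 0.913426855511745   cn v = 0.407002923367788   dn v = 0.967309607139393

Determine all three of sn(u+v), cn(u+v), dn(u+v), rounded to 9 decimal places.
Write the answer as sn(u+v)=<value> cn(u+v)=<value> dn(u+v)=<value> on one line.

sn(u+v)=0.775875586 cn(u+v)=0.630885944 dn(u+v)=0.976523821

m = k² = 0.077080637956
D = 1 − m·sn²u·sn²v = 0.9953932230794048
sn(u+v) = (sn u·cn v·dn v + sn v·cn u·dn u)/D = 0.7723013006943755/0.9953932230794048 = 0.7758755864392371
cn(u+v) = (cn u·cn v − sn u·sn v·dn u·dn v)/D = 0.6279795932179496/0.9953932230794048 = 0.6308859440244092
dn(u+v) = (dn u·dn v − m·sn u·sn v·cn u·cn v)/D = 0.9720251931266479/0.9953932230794048 = 0.976523820525456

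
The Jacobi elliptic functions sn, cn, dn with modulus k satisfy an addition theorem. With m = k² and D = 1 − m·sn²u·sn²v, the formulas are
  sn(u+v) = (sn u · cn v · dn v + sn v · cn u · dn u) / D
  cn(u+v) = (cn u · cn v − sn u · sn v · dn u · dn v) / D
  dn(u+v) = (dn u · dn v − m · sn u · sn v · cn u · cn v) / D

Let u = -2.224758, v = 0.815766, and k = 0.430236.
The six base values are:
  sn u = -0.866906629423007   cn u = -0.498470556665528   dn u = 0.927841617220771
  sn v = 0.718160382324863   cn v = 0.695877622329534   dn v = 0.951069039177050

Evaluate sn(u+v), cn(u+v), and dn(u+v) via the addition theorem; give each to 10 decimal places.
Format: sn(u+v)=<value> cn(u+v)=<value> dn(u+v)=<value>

sn(u+v)=-0.9759114883 cn(u+v)=0.2181668329 dn(u+v)=0.9075832135

m = k² = 0.185103015696
D = 1 − m·sn²u·sn²v = 0.9282534488675853
sn(u+v) = (sn u·cn v·dn v + sn v·cn u·dn u)/D = -0.9058932048227108/0.9282534488675853 = -0.975911488320186
cn(u+v) = (cn u·cn v − sn u·sn v·dn u·dn v)/D = 0.202514115040421/0.9282534488675853 = 0.2181668328703506
dn(u+v) = (dn u·dn v − m·sn u·sn v·cn u·cn v)/D = 0.8424672480552458/0.9282534488675853 = 0.9075832134887368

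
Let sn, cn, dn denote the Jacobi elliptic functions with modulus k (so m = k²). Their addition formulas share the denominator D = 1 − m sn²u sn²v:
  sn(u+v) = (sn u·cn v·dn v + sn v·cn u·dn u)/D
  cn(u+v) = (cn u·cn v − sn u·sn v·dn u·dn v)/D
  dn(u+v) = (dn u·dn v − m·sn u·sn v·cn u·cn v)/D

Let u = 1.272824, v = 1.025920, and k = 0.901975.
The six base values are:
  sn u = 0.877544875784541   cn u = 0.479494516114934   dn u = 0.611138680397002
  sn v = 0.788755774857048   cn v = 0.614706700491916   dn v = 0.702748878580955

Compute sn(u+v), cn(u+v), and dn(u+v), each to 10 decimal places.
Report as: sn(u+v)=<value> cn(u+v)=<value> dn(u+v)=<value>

m = k² = 0.813558900625
D = 1 − m·sn²u·sn²v = 0.6102260826826223
sn(u+v) = (sn u·cn v·dn v + sn v·cn u·dn u)/D = 0.6102208710291741/0.6102260826826223 = 0.9999914594711763
cn(u+v) = (cn u·cn v − sn u·sn v·dn u·dn v)/D = -0.002522012405711218/0.6102260826826223 = -0.004132914795487221
dn(u+v) = (dn u·dn v − m·sn u·sn v·cn u·cn v)/D = 0.263498276338017/0.6102260826826223 = 0.4318043489384279

sn(u+v)=0.9999914595 cn(u+v)=-0.0041329148 dn(u+v)=0.4318043489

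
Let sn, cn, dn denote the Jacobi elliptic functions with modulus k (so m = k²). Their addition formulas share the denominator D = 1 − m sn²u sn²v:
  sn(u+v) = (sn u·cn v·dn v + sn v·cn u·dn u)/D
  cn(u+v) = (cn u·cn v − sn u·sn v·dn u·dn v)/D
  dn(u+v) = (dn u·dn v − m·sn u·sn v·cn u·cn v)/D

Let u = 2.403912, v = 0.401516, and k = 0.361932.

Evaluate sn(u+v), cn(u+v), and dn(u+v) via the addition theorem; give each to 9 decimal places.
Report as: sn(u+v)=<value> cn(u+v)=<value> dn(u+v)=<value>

sn u = 0.7428903381392002, cn u = -0.6694131351410912, dn u = 0.9631748604362246
sn v = 0.389555483810768, cn v = 0.9210029994701203, dn v = 0.9900106504739181
m = k² = 0.130994772624
D = 1 − m·sn²u·sn²v = 0.9890291057171383
sn(u+v) = (sn u·cn v·dn v + sn v·cn u·dn u)/D = 0.4261989394345909/0.9890291057171383 = 0.4309265894915771
cn(u+v) = (cn u·cn v − sn u·sn v·dn u·dn v)/D = -0.8924869948522905/0.9890291057171383 = -0.9023869870898836
dn(u+v) = (dn u·dn v − m·sn u·sn v·cn u·cn v)/D = 0.9769257680460734/0.9890291057171383 = 0.9877624049675577

sn(u+v)=0.430926589 cn(u+v)=-0.902386987 dn(u+v)=0.987762405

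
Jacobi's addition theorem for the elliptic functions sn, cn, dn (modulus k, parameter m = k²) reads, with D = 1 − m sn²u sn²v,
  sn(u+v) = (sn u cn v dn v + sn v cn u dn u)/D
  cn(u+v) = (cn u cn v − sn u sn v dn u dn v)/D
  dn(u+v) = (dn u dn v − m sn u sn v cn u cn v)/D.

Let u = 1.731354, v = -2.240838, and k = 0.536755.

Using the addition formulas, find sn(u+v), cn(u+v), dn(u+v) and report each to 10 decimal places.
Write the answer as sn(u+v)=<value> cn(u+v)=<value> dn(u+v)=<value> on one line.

sn u = 0.9997888401072523, cn u = -0.02054933568257536, dn u = 0.843810245234885
sn v = -0.8976625697687717, cn v = -0.4406834587729895, dn v = 0.8762675345515626
m = k² = 0.288105930025
D = 1 − m·sn²u·sn²v = 0.7679428254952195
sn(u+v) = (sn u·cn v·dn v + sn v·cn u·dn u)/D = -0.3705098315976267/0.7679428254952195 = -0.4824705945507048
cn(u+v) = (cn u·cn v − sn u·sn v·dn u·dn v)/D = 0.6726504648917441/0.7679428254952195 = 0.8759121676252074
dn(u+v) = (dn u·dn v − m·sn u·sn v·cn u·cn v)/D = 0.7417450446396048/0.7679428254952195 = 0.96588576651039

sn(u+v)=-0.4824705946 cn(u+v)=0.8759121676 dn(u+v)=0.9658857665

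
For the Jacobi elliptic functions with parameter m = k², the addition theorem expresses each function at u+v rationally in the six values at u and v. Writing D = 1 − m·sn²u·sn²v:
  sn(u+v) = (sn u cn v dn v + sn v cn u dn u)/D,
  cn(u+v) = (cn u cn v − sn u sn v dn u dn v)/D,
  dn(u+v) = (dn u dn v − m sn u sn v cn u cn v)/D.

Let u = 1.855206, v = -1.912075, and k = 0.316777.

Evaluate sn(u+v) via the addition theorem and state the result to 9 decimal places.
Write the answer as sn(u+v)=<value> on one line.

sn u = 0.9735886664697759, cn u = -0.228309238800368, dn u = 0.9512533654822273
sn v = -0.9598087964297054, cn v = -0.280654724343205, dn v = 0.9526575588691125
m = k² = 0.100347667729
D = 1 − m·sn²u·sn²v = 0.9123750558770591
sn(u+v) = (sn u·cn v·dn v + sn v·cn u·dn u)/D = -0.05185509432947627/0.9123750558770591 = -0.05683528280990581

sn(u+v)=-0.056835283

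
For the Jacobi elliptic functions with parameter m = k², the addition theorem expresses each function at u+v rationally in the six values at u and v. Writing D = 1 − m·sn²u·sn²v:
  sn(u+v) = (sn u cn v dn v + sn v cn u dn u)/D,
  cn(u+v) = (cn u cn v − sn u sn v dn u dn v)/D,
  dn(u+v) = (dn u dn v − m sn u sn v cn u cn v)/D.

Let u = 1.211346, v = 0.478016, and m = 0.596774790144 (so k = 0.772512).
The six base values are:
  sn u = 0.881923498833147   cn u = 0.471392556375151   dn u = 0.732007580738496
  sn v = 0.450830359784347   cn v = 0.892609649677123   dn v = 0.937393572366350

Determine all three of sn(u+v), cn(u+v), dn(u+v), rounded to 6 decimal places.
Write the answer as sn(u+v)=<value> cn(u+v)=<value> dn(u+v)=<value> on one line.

sn(u+v)=0.986567 cn(u+v)=0.163357 dn(u+v)=0.647418

m = k² = 0.596774790144
D = 1 − m·sn²u·sn²v = 0.9056594058759519
sn(u+v) = (sn u·cn v·dn v + sn v·cn u·dn u)/D = 0.8934936475124127/0.9056594058759519 = 0.9865669607309245
cn(u+v) = (cn u·cn v − sn u·sn v·dn u·dn v)/D = 0.147946143263509/0.9056594058759519 = 0.1633573750834242
dn(u+v) = (dn u·dn v − m·sn u·sn v·cn u·cn v)/D = 0.5863405198735694/0.9056594058759519 = 0.6474183518322344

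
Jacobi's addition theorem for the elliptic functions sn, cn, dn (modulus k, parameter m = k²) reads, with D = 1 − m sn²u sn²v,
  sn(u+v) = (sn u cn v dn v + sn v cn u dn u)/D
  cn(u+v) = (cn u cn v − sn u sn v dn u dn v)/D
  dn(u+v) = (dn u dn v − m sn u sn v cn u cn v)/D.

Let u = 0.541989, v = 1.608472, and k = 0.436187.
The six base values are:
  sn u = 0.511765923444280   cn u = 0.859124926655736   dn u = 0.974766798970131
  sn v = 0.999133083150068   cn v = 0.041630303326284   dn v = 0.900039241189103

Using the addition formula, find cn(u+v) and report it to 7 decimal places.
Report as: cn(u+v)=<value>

cn(u+v)=-0.4344425

m = k² = 0.190259098969
D = 1 − m·sn²u·sn²v = 0.9502566713168915
cn(u+v) = (cn u·cn v − sn u·sn v·dn u·dn v)/D = -0.412831897996071/0.9502566713168915 = -0.4344425148038764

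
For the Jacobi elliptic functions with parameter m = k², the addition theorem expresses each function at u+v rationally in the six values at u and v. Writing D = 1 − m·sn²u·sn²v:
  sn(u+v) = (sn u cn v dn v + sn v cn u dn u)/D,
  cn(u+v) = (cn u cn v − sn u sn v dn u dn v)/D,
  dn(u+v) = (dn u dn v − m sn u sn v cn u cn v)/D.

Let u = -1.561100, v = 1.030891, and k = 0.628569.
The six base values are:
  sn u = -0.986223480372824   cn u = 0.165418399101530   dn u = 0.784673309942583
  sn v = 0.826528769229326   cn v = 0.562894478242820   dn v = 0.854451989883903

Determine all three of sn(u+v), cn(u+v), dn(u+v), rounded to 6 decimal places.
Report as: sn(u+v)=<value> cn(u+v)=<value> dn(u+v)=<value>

m = k² = 0.395098987761
D = 1 − m·sn²u·sn²v = 0.7374738661212089
sn(u+v) = (sn u·cn v·dn v + sn v·cn u·dn u)/D = -0.3670573246601028/0.7374738661212089 = -0.4977224841751537
cn(u+v) = (cn u·cn v − sn u·sn v·dn u·dn v)/D = 0.6396378847638175/0.7374738661212089 = 0.8673363411886498
dn(u+v) = (dn u·dn v − m·sn u·sn v·cn u·cn v)/D = 0.7004538457651137/0.7374738661212089 = 0.9498015834095866

sn(u+v)=-0.497722 cn(u+v)=0.867336 dn(u+v)=0.949802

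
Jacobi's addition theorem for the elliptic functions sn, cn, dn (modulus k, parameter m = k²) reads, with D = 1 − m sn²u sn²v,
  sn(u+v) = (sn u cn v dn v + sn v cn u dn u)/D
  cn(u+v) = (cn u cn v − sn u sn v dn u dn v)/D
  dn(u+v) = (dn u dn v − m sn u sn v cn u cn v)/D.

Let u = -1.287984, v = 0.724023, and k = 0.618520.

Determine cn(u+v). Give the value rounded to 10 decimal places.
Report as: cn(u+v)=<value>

sn u = -0.9284273884816668, cn u = 0.3715139086455744, dn u = 0.8186793598774968
sn v = 0.6460257853035713, cn v = 0.7633155865845424, dn v = 0.9166983846985554
m = k² = 0.3825669904
D = 1 − m·sn²u·sn²v = 0.8623731762787288
cn(u+v) = (cn u·cn v − sn u·sn v·dn u·dn v)/D = 0.7337125075513356/0.8623731762787288 = 0.8508062724276936

cn(u+v)=0.8508062724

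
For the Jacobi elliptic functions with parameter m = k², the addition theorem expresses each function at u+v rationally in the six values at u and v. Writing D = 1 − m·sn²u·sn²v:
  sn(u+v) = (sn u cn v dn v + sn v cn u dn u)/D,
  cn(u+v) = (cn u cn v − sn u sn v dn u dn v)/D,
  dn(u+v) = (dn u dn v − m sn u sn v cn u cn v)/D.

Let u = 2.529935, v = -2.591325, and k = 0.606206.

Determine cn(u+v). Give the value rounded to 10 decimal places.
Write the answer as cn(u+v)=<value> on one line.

cn(u+v)=0.9981170942

sn u = 0.8039207670560681, cn u = -0.5947364124517542, dn u = 0.8732114132361804
sn v = -0.7706864697540526, cn v = -0.6372145363517971, dn v = 0.8841544289780668
m = k² = 0.367485714436
D = 1 − m·sn²u·sn²v = 0.8589339761355394
cn(u+v) = (cn u·cn v − sn u·sn v·dn u·dn v)/D = 0.8573166844053113/0.8589339761355394 = 0.9981170942410445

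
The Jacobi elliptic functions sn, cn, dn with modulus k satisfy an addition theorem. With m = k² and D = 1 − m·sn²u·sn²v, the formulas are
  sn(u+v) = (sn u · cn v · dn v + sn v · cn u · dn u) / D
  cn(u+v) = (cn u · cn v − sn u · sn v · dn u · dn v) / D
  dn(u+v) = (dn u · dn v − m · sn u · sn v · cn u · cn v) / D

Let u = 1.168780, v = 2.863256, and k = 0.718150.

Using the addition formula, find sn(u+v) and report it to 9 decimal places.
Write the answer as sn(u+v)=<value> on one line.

sn(u+v)=-0.290305044

sn u = 0.8746894506783094, cn u = 0.4846837782225411, dn u = 0.7780856246800666
sn v = 0.7335394820914857, cn v = -0.6796468408026001, dn v = 0.8499946134793141
m = k² = 0.5157394225
D = 1 − m·sn²u·sn²v = 0.7876828403565082
sn(u+v) = (sn u·cn v·dn v + sn v·cn u·dn u)/D = -0.2286683018430794/0.7876828403565082 = -0.2903050442733821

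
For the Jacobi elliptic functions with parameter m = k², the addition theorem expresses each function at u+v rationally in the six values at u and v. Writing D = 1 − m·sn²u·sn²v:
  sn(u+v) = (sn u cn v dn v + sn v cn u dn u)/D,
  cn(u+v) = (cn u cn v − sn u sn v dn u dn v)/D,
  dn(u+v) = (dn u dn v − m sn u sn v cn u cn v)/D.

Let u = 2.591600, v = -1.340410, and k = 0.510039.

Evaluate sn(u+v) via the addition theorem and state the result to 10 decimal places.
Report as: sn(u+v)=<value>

sn(u+v)=0.9280535242

sn u = 0.6976589583283995, cn u = -0.7164300230058289, dn u = 0.9345494522289481
sn v = -0.9543292307851795, cn v = 0.29875695685451, dn v = 0.8735440354035559
m = k² = 0.260139781521
D = 1 − m·sn²u·sn²v = 0.8846839987494113
sn(u+v) = (sn u·cn v·dn v + sn v·cn u·dn u)/D = 0.8210341028865749/0.8846839987494113 = 0.9280535242495491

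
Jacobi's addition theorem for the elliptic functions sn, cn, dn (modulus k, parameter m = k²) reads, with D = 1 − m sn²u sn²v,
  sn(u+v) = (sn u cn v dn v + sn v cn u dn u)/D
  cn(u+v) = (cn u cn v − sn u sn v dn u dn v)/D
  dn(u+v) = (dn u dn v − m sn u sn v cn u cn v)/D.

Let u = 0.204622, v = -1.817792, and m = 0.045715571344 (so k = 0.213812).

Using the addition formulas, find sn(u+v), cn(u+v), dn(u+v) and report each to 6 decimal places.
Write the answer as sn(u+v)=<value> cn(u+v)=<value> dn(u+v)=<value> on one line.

sn u = 0.2031336822464227, cn u = 0.9791510134483901, dn u = 0.9990563672742562
sn v = -0.9751567539572694, cn v = -0.2215159254128731, dn v = 0.9780223207980469
m = k² = 0.045715571344
D = 1 − m·sn²u·sn²v = 0.9982061881022821
sn(u+v) = (sn u·cn v·dn v + sn v·cn u·dn u)/D = -0.9979331274865281/0.9982061881022821 = -0.9997264486846418
cn(u+v) = (cn u·cn v − sn u·sn v·dn u·dn v)/D = -0.0233466706544104/0.9982061881022821 = -0.02338862544901211
dn(u+v) = (dn u·dn v − m·sn u·sn v·cn u·cn v)/D = 0.9751352746374232/0.9982061881022821 = 0.9768876272859822

sn(u+v)=-0.999726 cn(u+v)=-0.023389 dn(u+v)=0.976888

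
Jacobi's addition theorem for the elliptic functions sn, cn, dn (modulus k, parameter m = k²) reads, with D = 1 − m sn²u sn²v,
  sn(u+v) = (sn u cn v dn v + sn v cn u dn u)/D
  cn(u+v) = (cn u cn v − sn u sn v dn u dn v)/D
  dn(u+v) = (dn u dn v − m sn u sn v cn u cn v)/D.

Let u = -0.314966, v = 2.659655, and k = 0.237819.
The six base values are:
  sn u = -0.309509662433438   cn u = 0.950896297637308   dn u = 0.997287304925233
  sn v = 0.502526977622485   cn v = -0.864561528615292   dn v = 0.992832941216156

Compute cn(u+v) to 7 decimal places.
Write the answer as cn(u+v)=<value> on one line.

m = k² = 0.056557876761
D = 1 − m·sn²u·sn²v = 0.9986317662995969
cn(u+v) = (cn u·cn v − sn u·sn v·dn u·dn v)/D = -0.6681050443091787/0.9986317662995969 = -0.6690204205948945

cn(u+v)=-0.6690204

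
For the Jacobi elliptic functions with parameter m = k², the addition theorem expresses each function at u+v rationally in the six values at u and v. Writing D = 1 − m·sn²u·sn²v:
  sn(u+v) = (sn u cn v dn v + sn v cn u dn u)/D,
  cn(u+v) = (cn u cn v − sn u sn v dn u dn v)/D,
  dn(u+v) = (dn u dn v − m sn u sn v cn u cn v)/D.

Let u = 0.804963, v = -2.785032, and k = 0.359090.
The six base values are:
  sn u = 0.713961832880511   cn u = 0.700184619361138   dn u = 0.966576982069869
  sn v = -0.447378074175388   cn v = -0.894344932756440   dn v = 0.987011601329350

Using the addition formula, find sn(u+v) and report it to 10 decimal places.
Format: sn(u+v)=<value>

sn(u+v)=-0.9454500975

m = k² = 0.1289456281
D = 1 − m·sn²u·sn²v = 0.9868445410152109
sn(u+v) = (sn u·cn v·dn v + sn v·cn u·dn u)/D = -0.9330122675151917/0.9868445410152109 = -0.9454500974949514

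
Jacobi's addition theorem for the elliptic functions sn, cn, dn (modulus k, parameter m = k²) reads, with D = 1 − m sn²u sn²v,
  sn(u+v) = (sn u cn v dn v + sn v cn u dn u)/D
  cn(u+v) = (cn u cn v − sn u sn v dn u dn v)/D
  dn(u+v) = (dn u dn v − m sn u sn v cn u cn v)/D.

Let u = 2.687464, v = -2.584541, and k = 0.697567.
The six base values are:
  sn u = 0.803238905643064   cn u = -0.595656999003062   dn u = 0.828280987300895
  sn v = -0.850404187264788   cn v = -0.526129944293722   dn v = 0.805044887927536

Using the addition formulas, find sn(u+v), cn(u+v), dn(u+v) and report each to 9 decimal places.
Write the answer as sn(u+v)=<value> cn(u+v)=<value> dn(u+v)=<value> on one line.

m = k² = 0.486599719489
D = 1 − m·sn²u·sn²v = 0.7729549145984458
sn(u+v) = (sn u·cn v·dn v + sn v·cn u·dn u)/D = 0.07934663381941017/0.7729549145984458 = 0.102653637774761
cn(u+v) = (cn u·cn v − sn u·sn v·dn u·dn v)/D = 0.768871518332822/0.7729549145984458 = 0.9947171611325544
dn(u+v) = (dn u·dn v − m·sn u·sn v·cn u·cn v)/D = 0.7709706366145991/0.7729549145984458 = 0.9974328671098786

sn(u+v)=0.102653638 cn(u+v)=0.994717161 dn(u+v)=0.997432867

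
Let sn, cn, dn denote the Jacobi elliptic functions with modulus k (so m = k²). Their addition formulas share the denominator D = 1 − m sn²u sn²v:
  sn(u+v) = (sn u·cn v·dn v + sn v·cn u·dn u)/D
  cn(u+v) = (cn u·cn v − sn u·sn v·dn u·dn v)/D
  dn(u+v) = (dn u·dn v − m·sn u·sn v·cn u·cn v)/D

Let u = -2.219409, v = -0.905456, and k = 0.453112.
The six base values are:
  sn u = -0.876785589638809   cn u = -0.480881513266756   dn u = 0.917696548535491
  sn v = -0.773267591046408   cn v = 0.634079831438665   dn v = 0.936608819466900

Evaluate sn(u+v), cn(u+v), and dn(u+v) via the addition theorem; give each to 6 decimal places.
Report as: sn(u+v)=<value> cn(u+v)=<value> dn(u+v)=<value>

sn(u+v)=-0.198166 cn(u+v)=-0.980168 dn(u+v)=0.995961

m = k² = 0.205310484544
D = 1 − m·sn²u·sn²v = 0.905624872407389
sn(u+v) = (sn u·cn v·dn v + sn v·cn u·dn u)/D = -0.1794640579911747/0.905624872407389 = -0.1981659994762644
cn(u+v) = (cn u·cn v − sn u·sn v·dn u·dn v)/D = -0.8876649488473902/0.905624872407389 = -0.9801684736062332
dn(u+v) = (dn u·dn v − m·sn u·sn v·cn u·cn v)/D = 0.9019666863451348/0.905624872407389 = 0.9959605945312326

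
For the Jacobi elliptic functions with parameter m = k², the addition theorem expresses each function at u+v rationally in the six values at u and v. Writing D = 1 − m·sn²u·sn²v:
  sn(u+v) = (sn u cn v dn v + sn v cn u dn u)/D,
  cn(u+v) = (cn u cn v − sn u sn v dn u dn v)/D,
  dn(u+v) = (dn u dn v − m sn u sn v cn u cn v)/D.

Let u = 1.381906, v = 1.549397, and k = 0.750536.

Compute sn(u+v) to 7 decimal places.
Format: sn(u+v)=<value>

sn(u+v)=0.7419264

sn u = 0.9361692448169993, cn u = 0.3515496338481513, dn u = 0.7115566606885761
sn v = 0.970764280803785, cn v = 0.2400348122991957, dn v = 0.6849463140241445
m = k² = 0.563304287296
D = 1 − m·sn²u·sn²v = 0.5347575094658147
sn(u+v) = (sn u·cn v·dn v + sn v·cn u·dn u)/D = 0.3967507261308789/0.5347575094658147 = 0.7419264229261691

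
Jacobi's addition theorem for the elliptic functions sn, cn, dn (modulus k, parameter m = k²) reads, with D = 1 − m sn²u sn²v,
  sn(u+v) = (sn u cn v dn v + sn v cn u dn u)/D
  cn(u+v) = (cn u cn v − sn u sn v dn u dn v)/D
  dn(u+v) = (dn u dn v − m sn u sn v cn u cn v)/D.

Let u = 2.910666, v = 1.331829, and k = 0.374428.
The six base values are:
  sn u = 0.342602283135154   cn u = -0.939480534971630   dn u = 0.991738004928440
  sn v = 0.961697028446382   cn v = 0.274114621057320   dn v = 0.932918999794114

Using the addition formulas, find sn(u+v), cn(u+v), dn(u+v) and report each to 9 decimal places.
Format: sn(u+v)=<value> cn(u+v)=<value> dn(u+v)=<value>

m = k² = 0.140196327184
D = 1 − m·sn²u·sn²v = 0.9847807346124984
sn(u+v) = (sn u·cn v·dn v + sn v·cn u·dn u)/D = -0.8084183979170461/0.9847807346124984 = -0.820912076671718
cn(u+v) = (cn u·cn v − sn u·sn v·dn u·dn v)/D = -0.5623635738320616/0.9847807346124984 = -0.5710546054227453
dn(u+v) = (dn u·dn v − m·sn u·sn v·cn u·cn v)/D = 0.9371067947055447/0.9847807346124984 = 0.9515892845672768

sn(u+v)=-0.820912077 cn(u+v)=-0.571054605 dn(u+v)=0.951589285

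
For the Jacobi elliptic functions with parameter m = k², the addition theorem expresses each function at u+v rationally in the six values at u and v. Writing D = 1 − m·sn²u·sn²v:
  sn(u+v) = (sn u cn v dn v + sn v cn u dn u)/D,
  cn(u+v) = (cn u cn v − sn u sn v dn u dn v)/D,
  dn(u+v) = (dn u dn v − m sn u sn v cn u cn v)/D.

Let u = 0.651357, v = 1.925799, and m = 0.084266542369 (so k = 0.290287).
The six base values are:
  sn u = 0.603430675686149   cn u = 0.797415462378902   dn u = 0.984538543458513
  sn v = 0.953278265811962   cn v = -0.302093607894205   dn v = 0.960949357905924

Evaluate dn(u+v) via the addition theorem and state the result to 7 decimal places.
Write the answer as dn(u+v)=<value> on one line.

m = k² = 0.084266542369
D = 1 − m·sn²u·sn²v = 0.9721163691071661
dn(u+v) = (dn u·dn v − m·sn u·sn v·cn u·cn v)/D = 0.9577686047605199/0.9721163691071661 = 0.9852406925728205

dn(u+v)=0.9852407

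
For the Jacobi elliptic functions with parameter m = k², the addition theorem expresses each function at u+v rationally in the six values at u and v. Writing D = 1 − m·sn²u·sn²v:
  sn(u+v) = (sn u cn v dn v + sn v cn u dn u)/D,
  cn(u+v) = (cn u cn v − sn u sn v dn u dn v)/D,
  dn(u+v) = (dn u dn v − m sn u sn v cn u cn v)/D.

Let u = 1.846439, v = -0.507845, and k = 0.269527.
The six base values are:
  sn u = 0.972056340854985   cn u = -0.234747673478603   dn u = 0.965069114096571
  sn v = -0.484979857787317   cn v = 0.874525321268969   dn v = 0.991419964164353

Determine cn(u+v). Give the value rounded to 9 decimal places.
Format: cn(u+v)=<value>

m = k² = 0.072644803729
D = 1 − m·sn²u·sn²v = 0.9838551195480535
cn(u+v) = (cn u·cn v − sn u·sn v·dn u·dn v)/D = 0.2457639964095416/0.9838551195480535 = 0.2497969381126324

cn(u+v)=0.249796938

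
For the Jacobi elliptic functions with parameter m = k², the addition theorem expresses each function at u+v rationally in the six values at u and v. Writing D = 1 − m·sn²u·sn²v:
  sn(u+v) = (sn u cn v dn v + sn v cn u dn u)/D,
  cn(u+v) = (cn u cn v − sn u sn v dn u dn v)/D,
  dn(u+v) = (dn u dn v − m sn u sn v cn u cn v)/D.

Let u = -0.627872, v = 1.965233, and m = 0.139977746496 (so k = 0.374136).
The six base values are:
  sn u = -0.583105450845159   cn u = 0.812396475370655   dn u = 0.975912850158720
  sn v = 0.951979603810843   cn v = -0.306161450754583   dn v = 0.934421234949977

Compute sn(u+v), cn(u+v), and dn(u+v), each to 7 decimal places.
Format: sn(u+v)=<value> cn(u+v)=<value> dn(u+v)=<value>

sn(u+v)=0.9631152 cn(u+v)=0.2690895 dn(u+v)=0.9328226

m = k² = 0.139977746496
D = 1 − m·sn²u·sn²v = 0.9568671169981553
sn(u+v) = (sn u·cn v·dn v + sn v·cn u·dn u)/D = 0.9215732377811809/0.9568671169981553 = 0.9631151718039
cn(u+v) = (cn u·cn v − sn u·sn v·dn u·dn v)/D = 0.2574829062246123/0.9568671169981553 = 0.2690895126926059
dn(u+v) = (dn u·dn v − m·sn u·sn v·cn u·cn v)/D = 0.8925872320779049/0.9568671169981553 = 0.9328225583486382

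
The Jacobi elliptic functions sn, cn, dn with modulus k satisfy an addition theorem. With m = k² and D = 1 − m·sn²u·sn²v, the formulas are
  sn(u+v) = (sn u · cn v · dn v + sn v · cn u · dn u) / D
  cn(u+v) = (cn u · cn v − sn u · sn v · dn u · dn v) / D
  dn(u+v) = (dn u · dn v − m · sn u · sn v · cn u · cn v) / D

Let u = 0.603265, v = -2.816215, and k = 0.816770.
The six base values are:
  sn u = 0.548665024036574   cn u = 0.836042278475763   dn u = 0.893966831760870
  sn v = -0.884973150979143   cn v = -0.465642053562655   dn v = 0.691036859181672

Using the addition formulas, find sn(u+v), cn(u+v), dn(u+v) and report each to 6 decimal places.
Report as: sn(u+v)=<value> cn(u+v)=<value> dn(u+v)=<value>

sn(u+v)=-0.994365 cn(u+v)=-0.106012 dn(u+v)=0.583425

m = k² = 0.6671132329
D = 1 − m·sn²u·sn²v = 0.8427197114848994
sn(u+v) = (sn u·cn v·dn v + sn v·cn u·dn u)/D = -0.837970821633926/0.8427197114848994 = -0.9943648050635891
cn(u+v) = (cn u·cn v − sn u·sn v·dn u·dn v)/D = -0.08933876099070913/0.8427197114848994 = -0.1060124259266362
dn(u+v) = (dn u·dn v − m·sn u·sn v·cn u·cn v)/D = 0.4916633708463838/0.8427197114848994 = 0.5834245528445715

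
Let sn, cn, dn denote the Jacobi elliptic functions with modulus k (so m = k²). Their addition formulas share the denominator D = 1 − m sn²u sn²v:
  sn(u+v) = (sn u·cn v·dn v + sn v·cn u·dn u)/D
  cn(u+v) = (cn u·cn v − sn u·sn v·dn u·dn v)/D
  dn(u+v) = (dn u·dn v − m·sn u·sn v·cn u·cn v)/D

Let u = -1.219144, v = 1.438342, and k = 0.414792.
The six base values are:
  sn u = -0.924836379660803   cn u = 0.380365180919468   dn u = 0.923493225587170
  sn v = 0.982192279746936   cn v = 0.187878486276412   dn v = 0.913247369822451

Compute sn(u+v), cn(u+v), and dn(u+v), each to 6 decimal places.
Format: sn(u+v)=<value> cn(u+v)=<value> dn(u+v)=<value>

m = k² = 0.172052403264
D = 1 − m·sn²u·sn²v = 0.8580342485600636
sn(u+v) = (sn u·cn v·dn v + sn v·cn u·dn u)/D = 0.18632645036006/0.8580342485600636 = 0.2171550269383179
cn(u+v) = (cn u·cn v − sn u·sn v·dn u·dn v)/D = 0.8375590878250042/0.8580342485600636 = 0.9761371288274094
dn(u+v) = (dn u·dn v − m·sn u·sn v·cn u·cn v)/D = 0.8545463910516789/0.8580342485600636 = 0.9959350602680045

sn(u+v)=0.217155 cn(u+v)=0.976137 dn(u+v)=0.995935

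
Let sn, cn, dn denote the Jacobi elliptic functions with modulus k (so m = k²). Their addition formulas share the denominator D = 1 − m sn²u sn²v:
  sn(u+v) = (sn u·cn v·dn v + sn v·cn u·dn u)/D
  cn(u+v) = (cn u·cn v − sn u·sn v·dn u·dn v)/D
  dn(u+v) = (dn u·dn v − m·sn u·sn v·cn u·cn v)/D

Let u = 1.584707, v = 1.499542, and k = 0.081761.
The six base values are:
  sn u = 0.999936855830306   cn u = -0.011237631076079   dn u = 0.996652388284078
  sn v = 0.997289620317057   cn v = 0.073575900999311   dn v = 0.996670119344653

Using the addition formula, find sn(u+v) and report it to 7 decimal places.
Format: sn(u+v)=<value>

sn(u+v)=0.0625726

m = k² = 0.006684861121
D = 1 − m·sn²u·sn²v = 0.9933521664178739
sn(u+v) = (sn u·cn v·dn v + sn v·cn u·dn u)/D = 0.06215661604489105/0.9933521664178739 = 0.0625725881980345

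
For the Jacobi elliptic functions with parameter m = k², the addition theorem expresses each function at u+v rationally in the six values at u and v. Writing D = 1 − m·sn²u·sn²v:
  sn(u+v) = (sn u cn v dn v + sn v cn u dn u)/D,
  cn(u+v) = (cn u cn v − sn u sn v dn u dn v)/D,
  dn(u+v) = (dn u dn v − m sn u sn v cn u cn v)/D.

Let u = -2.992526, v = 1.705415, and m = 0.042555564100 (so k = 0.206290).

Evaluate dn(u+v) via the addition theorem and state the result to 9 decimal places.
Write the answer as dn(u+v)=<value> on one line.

dn(u+v)=0.980321578

sn u = -0.1822465920798464, cn u = -0.9832528564287429, dn u = 0.9992930336693865
sn v = 0.9933972044594605, cn v = -0.1147257345678327, dn v = 0.9787770696060855
m = k² = 0.0425555641
D = 1 − m·sn²u·sn²v = 0.9986051707352294
dn(u+v) = (dn u·dn v − m·sn u·sn v·cn u·cn v)/D = 0.9789541971971133/0.9986051707352294 = 0.9803215784235846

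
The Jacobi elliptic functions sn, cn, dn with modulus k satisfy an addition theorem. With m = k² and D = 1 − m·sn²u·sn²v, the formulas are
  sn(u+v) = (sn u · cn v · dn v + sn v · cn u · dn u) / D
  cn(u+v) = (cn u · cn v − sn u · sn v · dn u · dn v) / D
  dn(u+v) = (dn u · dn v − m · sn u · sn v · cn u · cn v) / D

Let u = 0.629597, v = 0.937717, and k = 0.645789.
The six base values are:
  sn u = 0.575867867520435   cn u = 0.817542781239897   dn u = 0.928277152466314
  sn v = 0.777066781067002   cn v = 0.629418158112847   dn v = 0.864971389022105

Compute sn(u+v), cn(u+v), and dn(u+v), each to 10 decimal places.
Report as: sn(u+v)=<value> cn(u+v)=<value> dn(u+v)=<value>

m = k² = 0.417043432521
D = 1 − m·sn²u·sn²v = 0.9164890034337971
sn(u+v) = (sn u·cn v·dn v + sn v·cn u·dn u)/D = 0.9032398576290515/0.9164890034337971 = 0.9855435845328147
cn(u+v) = (cn u·cn v − sn u·sn v·dn u·dn v)/D = 0.1552734781130547/0.9164890034337971 = 0.1694220852964888
dn(u+v) = (dn u·dn v − m·sn u·sn v·cn u·cn v)/D = 0.706902005287133/0.9164890034337971 = 0.7713153159924371

sn(u+v)=0.9855435845 cn(u+v)=0.1694220853 dn(u+v)=0.7713153160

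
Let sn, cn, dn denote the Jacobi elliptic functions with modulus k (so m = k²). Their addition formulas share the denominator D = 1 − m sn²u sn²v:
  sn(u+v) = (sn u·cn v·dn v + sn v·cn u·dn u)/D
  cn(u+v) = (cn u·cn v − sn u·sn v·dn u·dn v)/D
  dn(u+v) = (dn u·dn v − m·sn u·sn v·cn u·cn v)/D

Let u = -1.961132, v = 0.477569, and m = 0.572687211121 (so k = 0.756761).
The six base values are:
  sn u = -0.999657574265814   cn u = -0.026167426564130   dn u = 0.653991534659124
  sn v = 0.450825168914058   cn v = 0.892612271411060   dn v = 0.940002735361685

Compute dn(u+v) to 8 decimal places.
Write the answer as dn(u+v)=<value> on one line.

dn(u+v)=0.68884903

m = k² = 0.572687211121
D = 1 − m·sn²u·sn²v = 0.8836848420286045
dn(u+v) = (dn u·dn v − m·sn u·sn v·cn u·cn v)/D = 0.6087254494470212/0.8836848420286045 = 0.6888490336097866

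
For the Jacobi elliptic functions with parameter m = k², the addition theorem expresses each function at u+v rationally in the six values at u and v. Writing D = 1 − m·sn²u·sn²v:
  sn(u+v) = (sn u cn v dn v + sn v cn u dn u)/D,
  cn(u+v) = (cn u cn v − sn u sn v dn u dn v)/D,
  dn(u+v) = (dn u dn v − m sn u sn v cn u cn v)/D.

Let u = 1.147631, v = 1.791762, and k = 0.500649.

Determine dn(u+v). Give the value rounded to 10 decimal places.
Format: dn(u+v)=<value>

sn u = 0.8908653469375913, cn u = 0.4542674692576665, dn u = 0.8950275560405688
sn v = 0.9958161625637003, cn v = -0.09137926666868105, dn v = 0.8668584337542672
m = k² = 0.250649421201
D = 1 − m·sn²u·sn²v = 0.8027353893415936
dn(u+v) = (dn u·dn v − m·sn u·sn v·cn u·cn v)/D = 0.7850925158369689/0.8027353893415936 = 0.9780215576155233

dn(u+v)=0.9780215576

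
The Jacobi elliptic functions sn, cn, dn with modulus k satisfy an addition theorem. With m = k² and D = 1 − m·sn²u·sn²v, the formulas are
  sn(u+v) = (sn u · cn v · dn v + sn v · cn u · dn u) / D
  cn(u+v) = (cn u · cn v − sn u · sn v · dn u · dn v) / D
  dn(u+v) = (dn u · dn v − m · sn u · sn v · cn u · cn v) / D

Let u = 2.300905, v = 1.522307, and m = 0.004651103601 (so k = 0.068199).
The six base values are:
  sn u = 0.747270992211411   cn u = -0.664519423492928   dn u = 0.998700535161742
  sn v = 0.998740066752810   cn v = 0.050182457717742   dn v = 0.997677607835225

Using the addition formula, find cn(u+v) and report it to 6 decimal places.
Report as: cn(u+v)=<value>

m = k² = 0.004651103601
D = 1 − m·sn²u·sn²v = 0.9974092995101503
cn(u+v) = (cn u·cn v − sn u·sn v·dn u·dn v)/D = -0.7769758521827553/0.9974092995101503 = -0.7789939923001974

cn(u+v)=-0.778994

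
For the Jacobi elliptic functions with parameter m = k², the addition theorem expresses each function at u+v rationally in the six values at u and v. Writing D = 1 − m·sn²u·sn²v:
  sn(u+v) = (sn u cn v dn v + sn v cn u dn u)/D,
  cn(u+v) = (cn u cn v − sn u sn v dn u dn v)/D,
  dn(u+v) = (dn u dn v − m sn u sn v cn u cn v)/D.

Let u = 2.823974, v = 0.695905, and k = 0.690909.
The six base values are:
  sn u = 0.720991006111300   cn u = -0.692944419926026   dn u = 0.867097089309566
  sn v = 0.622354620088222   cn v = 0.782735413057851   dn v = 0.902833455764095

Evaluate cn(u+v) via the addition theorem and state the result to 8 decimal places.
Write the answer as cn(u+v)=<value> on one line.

m = k² = 0.477355246281
D = 1 − m·sn²u·sn²v = 0.9038880850696747
cn(u+v) = (cn u·cn v − sn u·sn v·dn u·dn v)/D = -0.8936638165993947/0.9038880850696747 = -0.9886885681544393

cn(u+v)=-0.98868857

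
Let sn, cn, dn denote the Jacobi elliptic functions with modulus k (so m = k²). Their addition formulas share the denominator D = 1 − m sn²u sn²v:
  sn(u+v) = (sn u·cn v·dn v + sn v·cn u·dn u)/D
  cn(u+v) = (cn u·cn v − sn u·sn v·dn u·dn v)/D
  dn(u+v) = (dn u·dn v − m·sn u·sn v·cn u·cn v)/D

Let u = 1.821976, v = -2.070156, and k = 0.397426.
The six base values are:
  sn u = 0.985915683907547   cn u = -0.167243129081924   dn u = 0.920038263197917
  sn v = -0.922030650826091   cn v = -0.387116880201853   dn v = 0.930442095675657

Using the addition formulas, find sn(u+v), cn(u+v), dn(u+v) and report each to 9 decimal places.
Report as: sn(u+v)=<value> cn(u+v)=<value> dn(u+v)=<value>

sn(u+v)=-0.245254991 cn(u+v)=0.969458606 dn(u+v)=0.995238394

m = k² = 0.157947425476
D = 1 − m·sn²u·sn²v = 0.8694782707442509
sn(u+v) = (sn u·cn v·dn v + sn v·cn u·dn u)/D = -0.213243885536106/0.8694782707442509 = -0.2452549910805417
cn(u+v) = (cn u·cn v − sn u·sn v·dn u·dn v)/D = 0.8429231925732481/0.8694782707442509 = 0.9694586063108024
dn(u+v) = (dn u·dn v − m·sn u·sn v·cn u·cn v)/D = 0.8653381576989619/0.8694782707442509 = 0.995238393891379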